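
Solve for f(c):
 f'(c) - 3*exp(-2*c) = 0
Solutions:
 f(c) = C1 - 3*exp(-2*c)/2


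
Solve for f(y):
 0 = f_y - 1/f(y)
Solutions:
 f(y) = -sqrt(C1 + 2*y)
 f(y) = sqrt(C1 + 2*y)


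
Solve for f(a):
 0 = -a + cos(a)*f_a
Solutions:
 f(a) = C1 + Integral(a/cos(a), a)


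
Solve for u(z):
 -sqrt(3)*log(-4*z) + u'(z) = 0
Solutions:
 u(z) = C1 + sqrt(3)*z*log(-z) + sqrt(3)*z*(-1 + 2*log(2))


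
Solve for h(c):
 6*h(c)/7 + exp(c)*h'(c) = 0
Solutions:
 h(c) = C1*exp(6*exp(-c)/7)


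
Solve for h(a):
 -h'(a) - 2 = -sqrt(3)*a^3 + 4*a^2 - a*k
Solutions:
 h(a) = C1 + sqrt(3)*a^4/4 - 4*a^3/3 + a^2*k/2 - 2*a


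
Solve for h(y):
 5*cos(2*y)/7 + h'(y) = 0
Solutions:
 h(y) = C1 - 5*sin(2*y)/14


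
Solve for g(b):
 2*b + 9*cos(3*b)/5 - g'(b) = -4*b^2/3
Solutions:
 g(b) = C1 + 4*b^3/9 + b^2 + 3*sin(3*b)/5


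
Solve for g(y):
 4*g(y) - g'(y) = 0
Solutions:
 g(y) = C1*exp(4*y)


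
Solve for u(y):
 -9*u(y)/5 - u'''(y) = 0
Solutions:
 u(y) = C3*exp(-15^(2/3)*y/5) + (C1*sin(3*3^(1/6)*5^(2/3)*y/10) + C2*cos(3*3^(1/6)*5^(2/3)*y/10))*exp(15^(2/3)*y/10)


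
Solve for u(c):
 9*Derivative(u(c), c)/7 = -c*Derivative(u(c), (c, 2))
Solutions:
 u(c) = C1 + C2/c^(2/7)


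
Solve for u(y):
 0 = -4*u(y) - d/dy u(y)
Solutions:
 u(y) = C1*exp(-4*y)


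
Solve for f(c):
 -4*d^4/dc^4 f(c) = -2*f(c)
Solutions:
 f(c) = C1*exp(-2^(3/4)*c/2) + C2*exp(2^(3/4)*c/2) + C3*sin(2^(3/4)*c/2) + C4*cos(2^(3/4)*c/2)


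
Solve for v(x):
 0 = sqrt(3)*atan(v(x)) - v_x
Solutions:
 Integral(1/atan(_y), (_y, v(x))) = C1 + sqrt(3)*x


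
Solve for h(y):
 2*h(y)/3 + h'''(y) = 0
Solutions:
 h(y) = C3*exp(-2^(1/3)*3^(2/3)*y/3) + (C1*sin(2^(1/3)*3^(1/6)*y/2) + C2*cos(2^(1/3)*3^(1/6)*y/2))*exp(2^(1/3)*3^(2/3)*y/6)


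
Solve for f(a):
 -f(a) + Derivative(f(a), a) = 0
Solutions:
 f(a) = C1*exp(a)


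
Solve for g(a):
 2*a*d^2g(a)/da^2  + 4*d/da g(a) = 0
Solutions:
 g(a) = C1 + C2/a


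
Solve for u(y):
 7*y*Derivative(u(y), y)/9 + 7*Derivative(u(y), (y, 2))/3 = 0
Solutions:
 u(y) = C1 + C2*erf(sqrt(6)*y/6)


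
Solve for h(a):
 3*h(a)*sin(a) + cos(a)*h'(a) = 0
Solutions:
 h(a) = C1*cos(a)^3


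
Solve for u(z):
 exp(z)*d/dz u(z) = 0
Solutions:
 u(z) = C1


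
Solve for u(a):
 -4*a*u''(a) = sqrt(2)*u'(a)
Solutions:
 u(a) = C1 + C2*a^(1 - sqrt(2)/4)


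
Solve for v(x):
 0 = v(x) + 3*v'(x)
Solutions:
 v(x) = C1*exp(-x/3)


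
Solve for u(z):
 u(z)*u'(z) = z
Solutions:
 u(z) = -sqrt(C1 + z^2)
 u(z) = sqrt(C1 + z^2)


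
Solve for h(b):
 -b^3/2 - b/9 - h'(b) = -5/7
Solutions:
 h(b) = C1 - b^4/8 - b^2/18 + 5*b/7


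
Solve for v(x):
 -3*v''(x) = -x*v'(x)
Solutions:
 v(x) = C1 + C2*erfi(sqrt(6)*x/6)


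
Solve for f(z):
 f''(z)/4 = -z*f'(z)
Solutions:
 f(z) = C1 + C2*erf(sqrt(2)*z)


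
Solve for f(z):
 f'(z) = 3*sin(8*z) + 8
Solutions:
 f(z) = C1 + 8*z - 3*cos(8*z)/8


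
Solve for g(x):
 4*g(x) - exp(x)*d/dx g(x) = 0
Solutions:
 g(x) = C1*exp(-4*exp(-x))


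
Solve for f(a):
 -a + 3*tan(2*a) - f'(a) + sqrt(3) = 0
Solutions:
 f(a) = C1 - a^2/2 + sqrt(3)*a - 3*log(cos(2*a))/2


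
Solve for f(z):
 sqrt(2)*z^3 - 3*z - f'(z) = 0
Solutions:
 f(z) = C1 + sqrt(2)*z^4/4 - 3*z^2/2


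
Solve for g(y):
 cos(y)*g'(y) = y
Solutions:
 g(y) = C1 + Integral(y/cos(y), y)


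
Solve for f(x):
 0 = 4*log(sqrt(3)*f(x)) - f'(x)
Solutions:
 -Integral(1/(2*log(_y) + log(3)), (_y, f(x)))/2 = C1 - x


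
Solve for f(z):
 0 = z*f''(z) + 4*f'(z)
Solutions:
 f(z) = C1 + C2/z^3


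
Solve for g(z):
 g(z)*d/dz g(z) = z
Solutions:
 g(z) = -sqrt(C1 + z^2)
 g(z) = sqrt(C1 + z^2)


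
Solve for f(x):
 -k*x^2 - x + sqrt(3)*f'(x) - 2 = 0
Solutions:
 f(x) = C1 + sqrt(3)*k*x^3/9 + sqrt(3)*x^2/6 + 2*sqrt(3)*x/3


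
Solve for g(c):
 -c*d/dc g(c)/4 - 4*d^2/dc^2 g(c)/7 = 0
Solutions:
 g(c) = C1 + C2*erf(sqrt(14)*c/8)


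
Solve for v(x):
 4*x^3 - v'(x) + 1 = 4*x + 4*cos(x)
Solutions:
 v(x) = C1 + x^4 - 2*x^2 + x - 4*sin(x)


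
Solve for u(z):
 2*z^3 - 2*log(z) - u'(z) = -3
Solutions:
 u(z) = C1 + z^4/2 - 2*z*log(z) + 5*z


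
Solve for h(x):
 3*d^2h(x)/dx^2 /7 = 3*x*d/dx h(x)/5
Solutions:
 h(x) = C1 + C2*erfi(sqrt(70)*x/10)


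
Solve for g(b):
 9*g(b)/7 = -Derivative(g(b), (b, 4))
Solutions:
 g(b) = (C1*sin(sqrt(6)*7^(3/4)*b/14) + C2*cos(sqrt(6)*7^(3/4)*b/14))*exp(-sqrt(6)*7^(3/4)*b/14) + (C3*sin(sqrt(6)*7^(3/4)*b/14) + C4*cos(sqrt(6)*7^(3/4)*b/14))*exp(sqrt(6)*7^(3/4)*b/14)


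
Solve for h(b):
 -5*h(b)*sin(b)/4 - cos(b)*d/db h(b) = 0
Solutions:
 h(b) = C1*cos(b)^(5/4)


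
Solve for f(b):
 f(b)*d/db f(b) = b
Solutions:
 f(b) = -sqrt(C1 + b^2)
 f(b) = sqrt(C1 + b^2)


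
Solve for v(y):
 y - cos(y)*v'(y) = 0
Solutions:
 v(y) = C1 + Integral(y/cos(y), y)


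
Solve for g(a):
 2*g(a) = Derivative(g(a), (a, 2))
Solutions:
 g(a) = C1*exp(-sqrt(2)*a) + C2*exp(sqrt(2)*a)


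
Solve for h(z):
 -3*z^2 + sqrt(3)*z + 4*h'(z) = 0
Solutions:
 h(z) = C1 + z^3/4 - sqrt(3)*z^2/8


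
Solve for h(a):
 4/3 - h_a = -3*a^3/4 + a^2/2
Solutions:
 h(a) = C1 + 3*a^4/16 - a^3/6 + 4*a/3


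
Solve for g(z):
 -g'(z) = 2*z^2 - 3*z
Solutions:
 g(z) = C1 - 2*z^3/3 + 3*z^2/2


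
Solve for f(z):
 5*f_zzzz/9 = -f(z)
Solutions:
 f(z) = (C1*sin(5^(3/4)*sqrt(6)*z/10) + C2*cos(5^(3/4)*sqrt(6)*z/10))*exp(-5^(3/4)*sqrt(6)*z/10) + (C3*sin(5^(3/4)*sqrt(6)*z/10) + C4*cos(5^(3/4)*sqrt(6)*z/10))*exp(5^(3/4)*sqrt(6)*z/10)


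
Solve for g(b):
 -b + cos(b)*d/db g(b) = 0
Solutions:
 g(b) = C1 + Integral(b/cos(b), b)


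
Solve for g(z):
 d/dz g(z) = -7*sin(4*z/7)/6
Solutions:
 g(z) = C1 + 49*cos(4*z/7)/24


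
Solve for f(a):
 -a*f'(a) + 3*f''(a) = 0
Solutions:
 f(a) = C1 + C2*erfi(sqrt(6)*a/6)


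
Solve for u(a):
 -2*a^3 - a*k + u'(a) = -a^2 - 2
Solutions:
 u(a) = C1 + a^4/2 - a^3/3 + a^2*k/2 - 2*a


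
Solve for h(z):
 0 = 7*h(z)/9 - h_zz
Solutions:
 h(z) = C1*exp(-sqrt(7)*z/3) + C2*exp(sqrt(7)*z/3)


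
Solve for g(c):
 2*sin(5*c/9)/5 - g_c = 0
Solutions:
 g(c) = C1 - 18*cos(5*c/9)/25


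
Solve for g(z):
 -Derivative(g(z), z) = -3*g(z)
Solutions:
 g(z) = C1*exp(3*z)


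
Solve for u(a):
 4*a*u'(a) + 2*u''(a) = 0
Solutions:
 u(a) = C1 + C2*erf(a)


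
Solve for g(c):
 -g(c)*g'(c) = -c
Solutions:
 g(c) = -sqrt(C1 + c^2)
 g(c) = sqrt(C1 + c^2)


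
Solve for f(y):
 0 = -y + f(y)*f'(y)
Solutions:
 f(y) = -sqrt(C1 + y^2)
 f(y) = sqrt(C1 + y^2)


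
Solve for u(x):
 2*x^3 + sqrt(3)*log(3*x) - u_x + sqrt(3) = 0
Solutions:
 u(x) = C1 + x^4/2 + sqrt(3)*x*log(x) + sqrt(3)*x*log(3)


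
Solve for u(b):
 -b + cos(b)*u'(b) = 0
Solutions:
 u(b) = C1 + Integral(b/cos(b), b)


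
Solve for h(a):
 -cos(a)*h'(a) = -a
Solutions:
 h(a) = C1 + Integral(a/cos(a), a)


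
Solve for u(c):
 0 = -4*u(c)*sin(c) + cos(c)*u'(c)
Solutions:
 u(c) = C1/cos(c)^4


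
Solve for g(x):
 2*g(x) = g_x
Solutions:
 g(x) = C1*exp(2*x)


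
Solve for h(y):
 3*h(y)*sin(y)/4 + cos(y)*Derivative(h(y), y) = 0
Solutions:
 h(y) = C1*cos(y)^(3/4)


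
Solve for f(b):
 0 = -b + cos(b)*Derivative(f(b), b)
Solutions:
 f(b) = C1 + Integral(b/cos(b), b)


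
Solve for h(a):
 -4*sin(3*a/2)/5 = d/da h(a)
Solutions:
 h(a) = C1 + 8*cos(3*a/2)/15


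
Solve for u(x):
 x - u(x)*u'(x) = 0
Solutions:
 u(x) = -sqrt(C1 + x^2)
 u(x) = sqrt(C1 + x^2)


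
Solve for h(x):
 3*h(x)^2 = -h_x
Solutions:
 h(x) = 1/(C1 + 3*x)


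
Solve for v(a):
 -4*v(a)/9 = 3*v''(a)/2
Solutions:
 v(a) = C1*sin(2*sqrt(6)*a/9) + C2*cos(2*sqrt(6)*a/9)


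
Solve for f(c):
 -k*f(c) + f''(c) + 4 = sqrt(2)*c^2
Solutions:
 f(c) = C1*exp(-c*sqrt(k)) + C2*exp(c*sqrt(k)) - sqrt(2)*c^2/k + 4/k - 2*sqrt(2)/k^2


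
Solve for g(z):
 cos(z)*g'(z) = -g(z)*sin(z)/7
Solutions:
 g(z) = C1*cos(z)^(1/7)


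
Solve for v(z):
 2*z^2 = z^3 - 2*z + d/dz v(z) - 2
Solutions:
 v(z) = C1 - z^4/4 + 2*z^3/3 + z^2 + 2*z


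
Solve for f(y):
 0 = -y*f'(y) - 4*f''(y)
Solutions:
 f(y) = C1 + C2*erf(sqrt(2)*y/4)


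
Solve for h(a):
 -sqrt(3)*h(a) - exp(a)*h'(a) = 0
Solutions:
 h(a) = C1*exp(sqrt(3)*exp(-a))


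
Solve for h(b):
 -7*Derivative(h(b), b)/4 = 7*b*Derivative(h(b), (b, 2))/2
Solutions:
 h(b) = C1 + C2*sqrt(b)


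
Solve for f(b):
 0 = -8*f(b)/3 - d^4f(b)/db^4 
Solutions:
 f(b) = (C1*sin(2^(1/4)*3^(3/4)*b/3) + C2*cos(2^(1/4)*3^(3/4)*b/3))*exp(-2^(1/4)*3^(3/4)*b/3) + (C3*sin(2^(1/4)*3^(3/4)*b/3) + C4*cos(2^(1/4)*3^(3/4)*b/3))*exp(2^(1/4)*3^(3/4)*b/3)


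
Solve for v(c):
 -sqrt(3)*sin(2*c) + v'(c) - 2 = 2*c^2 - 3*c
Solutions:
 v(c) = C1 + 2*c^3/3 - 3*c^2/2 + 2*c - sqrt(3)*cos(2*c)/2


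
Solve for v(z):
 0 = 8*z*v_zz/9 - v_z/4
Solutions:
 v(z) = C1 + C2*z^(41/32)


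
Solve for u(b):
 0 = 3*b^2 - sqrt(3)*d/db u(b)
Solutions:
 u(b) = C1 + sqrt(3)*b^3/3


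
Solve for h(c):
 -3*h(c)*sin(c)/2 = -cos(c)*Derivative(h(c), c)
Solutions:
 h(c) = C1/cos(c)^(3/2)


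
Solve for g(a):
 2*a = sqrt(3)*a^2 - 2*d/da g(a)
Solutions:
 g(a) = C1 + sqrt(3)*a^3/6 - a^2/2


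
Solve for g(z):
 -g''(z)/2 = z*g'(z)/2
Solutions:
 g(z) = C1 + C2*erf(sqrt(2)*z/2)


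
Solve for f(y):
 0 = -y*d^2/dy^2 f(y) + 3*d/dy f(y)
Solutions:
 f(y) = C1 + C2*y^4


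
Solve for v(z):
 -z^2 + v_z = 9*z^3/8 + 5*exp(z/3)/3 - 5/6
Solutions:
 v(z) = C1 + 9*z^4/32 + z^3/3 - 5*z/6 + 5*exp(z/3)


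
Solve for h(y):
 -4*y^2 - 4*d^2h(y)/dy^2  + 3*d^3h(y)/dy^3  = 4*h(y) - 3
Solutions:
 h(y) = C1*exp(y*(-2^(1/3)*(9*sqrt(921) + 275)^(1/3) - 8*2^(2/3)/(9*sqrt(921) + 275)^(1/3) + 8)/18)*sin(2^(1/3)*sqrt(3)*y*(-(9*sqrt(921) + 275)^(1/3) + 8*2^(1/3)/(9*sqrt(921) + 275)^(1/3))/18) + C2*exp(y*(-2^(1/3)*(9*sqrt(921) + 275)^(1/3) - 8*2^(2/3)/(9*sqrt(921) + 275)^(1/3) + 8)/18)*cos(2^(1/3)*sqrt(3)*y*(-(9*sqrt(921) + 275)^(1/3) + 8*2^(1/3)/(9*sqrt(921) + 275)^(1/3))/18) + C3*exp(y*(8*2^(2/3)/(9*sqrt(921) + 275)^(1/3) + 4 + 2^(1/3)*(9*sqrt(921) + 275)^(1/3))/9) - y^2 + 11/4


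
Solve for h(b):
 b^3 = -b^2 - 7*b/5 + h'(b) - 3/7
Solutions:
 h(b) = C1 + b^4/4 + b^3/3 + 7*b^2/10 + 3*b/7


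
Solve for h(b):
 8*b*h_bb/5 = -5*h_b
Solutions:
 h(b) = C1 + C2/b^(17/8)


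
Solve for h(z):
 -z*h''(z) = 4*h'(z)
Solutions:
 h(z) = C1 + C2/z^3


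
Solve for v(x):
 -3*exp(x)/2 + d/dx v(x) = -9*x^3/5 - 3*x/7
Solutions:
 v(x) = C1 - 9*x^4/20 - 3*x^2/14 + 3*exp(x)/2


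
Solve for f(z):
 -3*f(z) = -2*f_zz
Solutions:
 f(z) = C1*exp(-sqrt(6)*z/2) + C2*exp(sqrt(6)*z/2)


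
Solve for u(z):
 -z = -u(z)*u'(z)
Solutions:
 u(z) = -sqrt(C1 + z^2)
 u(z) = sqrt(C1 + z^2)


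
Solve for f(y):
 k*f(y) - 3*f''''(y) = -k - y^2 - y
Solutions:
 f(y) = C1*exp(-3^(3/4)*k^(1/4)*y/3) + C2*exp(3^(3/4)*k^(1/4)*y/3) + C3*exp(-3^(3/4)*I*k^(1/4)*y/3) + C4*exp(3^(3/4)*I*k^(1/4)*y/3) - 1 - y^2/k - y/k


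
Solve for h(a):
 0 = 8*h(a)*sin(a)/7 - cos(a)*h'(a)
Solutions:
 h(a) = C1/cos(a)^(8/7)


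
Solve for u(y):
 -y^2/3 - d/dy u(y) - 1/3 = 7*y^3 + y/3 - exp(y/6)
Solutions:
 u(y) = C1 - 7*y^4/4 - y^3/9 - y^2/6 - y/3 + 6*exp(y/6)


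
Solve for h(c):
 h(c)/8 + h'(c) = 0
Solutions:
 h(c) = C1*exp(-c/8)


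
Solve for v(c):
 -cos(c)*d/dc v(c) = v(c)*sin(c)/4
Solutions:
 v(c) = C1*cos(c)^(1/4)


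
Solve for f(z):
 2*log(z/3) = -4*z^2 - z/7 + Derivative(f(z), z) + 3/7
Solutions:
 f(z) = C1 + 4*z^3/3 + z^2/14 + 2*z*log(z) - 17*z/7 - 2*z*log(3)


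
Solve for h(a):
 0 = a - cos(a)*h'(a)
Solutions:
 h(a) = C1 + Integral(a/cos(a), a)


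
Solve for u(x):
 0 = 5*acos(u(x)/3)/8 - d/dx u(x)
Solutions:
 Integral(1/acos(_y/3), (_y, u(x))) = C1 + 5*x/8


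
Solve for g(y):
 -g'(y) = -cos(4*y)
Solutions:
 g(y) = C1 + sin(4*y)/4


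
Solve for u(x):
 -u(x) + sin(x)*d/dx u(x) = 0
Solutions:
 u(x) = C1*sqrt(cos(x) - 1)/sqrt(cos(x) + 1)


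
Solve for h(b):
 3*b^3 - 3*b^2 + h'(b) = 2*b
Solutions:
 h(b) = C1 - 3*b^4/4 + b^3 + b^2


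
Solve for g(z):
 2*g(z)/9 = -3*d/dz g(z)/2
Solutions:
 g(z) = C1*exp(-4*z/27)


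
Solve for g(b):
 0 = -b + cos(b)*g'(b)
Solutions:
 g(b) = C1 + Integral(b/cos(b), b)


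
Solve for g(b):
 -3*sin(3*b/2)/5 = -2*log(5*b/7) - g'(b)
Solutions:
 g(b) = C1 - 2*b*log(b) - 2*b*log(5) + 2*b + 2*b*log(7) - 2*cos(3*b/2)/5


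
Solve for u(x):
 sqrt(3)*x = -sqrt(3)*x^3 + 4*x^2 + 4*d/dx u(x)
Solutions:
 u(x) = C1 + sqrt(3)*x^4/16 - x^3/3 + sqrt(3)*x^2/8


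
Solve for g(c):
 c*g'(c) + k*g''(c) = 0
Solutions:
 g(c) = C1 + C2*sqrt(k)*erf(sqrt(2)*c*sqrt(1/k)/2)


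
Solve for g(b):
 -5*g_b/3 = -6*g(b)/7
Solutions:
 g(b) = C1*exp(18*b/35)


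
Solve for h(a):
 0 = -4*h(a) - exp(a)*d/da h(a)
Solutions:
 h(a) = C1*exp(4*exp(-a))


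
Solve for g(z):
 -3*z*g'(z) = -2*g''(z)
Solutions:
 g(z) = C1 + C2*erfi(sqrt(3)*z/2)


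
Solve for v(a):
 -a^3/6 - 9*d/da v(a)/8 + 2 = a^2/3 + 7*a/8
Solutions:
 v(a) = C1 - a^4/27 - 8*a^3/81 - 7*a^2/18 + 16*a/9


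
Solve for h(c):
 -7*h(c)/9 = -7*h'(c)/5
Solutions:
 h(c) = C1*exp(5*c/9)


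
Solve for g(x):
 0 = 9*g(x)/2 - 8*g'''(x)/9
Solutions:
 g(x) = C3*exp(3*2^(2/3)*3^(1/3)*x/4) + (C1*sin(3*2^(2/3)*3^(5/6)*x/8) + C2*cos(3*2^(2/3)*3^(5/6)*x/8))*exp(-3*2^(2/3)*3^(1/3)*x/8)


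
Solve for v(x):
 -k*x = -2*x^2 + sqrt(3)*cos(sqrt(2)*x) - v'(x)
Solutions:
 v(x) = C1 + k*x^2/2 - 2*x^3/3 + sqrt(6)*sin(sqrt(2)*x)/2


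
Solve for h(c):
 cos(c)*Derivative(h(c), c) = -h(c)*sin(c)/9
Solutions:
 h(c) = C1*cos(c)^(1/9)


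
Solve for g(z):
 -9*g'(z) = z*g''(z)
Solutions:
 g(z) = C1 + C2/z^8


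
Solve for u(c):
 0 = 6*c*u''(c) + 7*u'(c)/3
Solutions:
 u(c) = C1 + C2*c^(11/18)


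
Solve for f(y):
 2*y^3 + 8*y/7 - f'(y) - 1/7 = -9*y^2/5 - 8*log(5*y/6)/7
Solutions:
 f(y) = C1 + y^4/2 + 3*y^3/5 + 4*y^2/7 + 8*y*log(y)/7 - 8*y*log(6)/7 - 9*y/7 + 8*y*log(5)/7


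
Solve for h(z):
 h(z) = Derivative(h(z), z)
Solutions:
 h(z) = C1*exp(z)


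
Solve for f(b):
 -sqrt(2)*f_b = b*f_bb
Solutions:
 f(b) = C1 + C2*b^(1 - sqrt(2))


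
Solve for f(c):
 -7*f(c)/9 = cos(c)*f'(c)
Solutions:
 f(c) = C1*(sin(c) - 1)^(7/18)/(sin(c) + 1)^(7/18)


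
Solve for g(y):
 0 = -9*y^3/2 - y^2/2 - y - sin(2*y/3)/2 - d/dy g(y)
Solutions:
 g(y) = C1 - 9*y^4/8 - y^3/6 - y^2/2 + 3*cos(2*y/3)/4


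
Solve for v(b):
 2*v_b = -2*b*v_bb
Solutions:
 v(b) = C1 + C2*log(b)


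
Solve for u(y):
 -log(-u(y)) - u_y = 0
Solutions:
 -li(-u(y)) = C1 - y


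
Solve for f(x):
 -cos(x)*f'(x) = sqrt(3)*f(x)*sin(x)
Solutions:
 f(x) = C1*cos(x)^(sqrt(3))


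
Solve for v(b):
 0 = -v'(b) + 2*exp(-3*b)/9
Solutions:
 v(b) = C1 - 2*exp(-3*b)/27


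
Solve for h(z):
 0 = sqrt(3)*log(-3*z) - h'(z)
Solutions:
 h(z) = C1 + sqrt(3)*z*log(-z) + sqrt(3)*z*(-1 + log(3))


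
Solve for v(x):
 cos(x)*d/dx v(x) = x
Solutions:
 v(x) = C1 + Integral(x/cos(x), x)


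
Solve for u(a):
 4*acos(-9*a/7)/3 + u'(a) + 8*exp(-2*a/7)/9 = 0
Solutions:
 u(a) = C1 - 4*a*acos(-9*a/7)/3 - 4*sqrt(49 - 81*a^2)/27 + 28*exp(-2*a/7)/9


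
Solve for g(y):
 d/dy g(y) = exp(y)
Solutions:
 g(y) = C1 + exp(y)


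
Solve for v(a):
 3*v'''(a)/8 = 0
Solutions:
 v(a) = C1 + C2*a + C3*a^2


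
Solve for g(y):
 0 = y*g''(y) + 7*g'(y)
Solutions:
 g(y) = C1 + C2/y^6


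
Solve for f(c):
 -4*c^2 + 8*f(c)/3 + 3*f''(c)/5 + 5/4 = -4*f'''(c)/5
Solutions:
 f(c) = C1*exp(c*(-6 + 3*3^(1/3)/(8*sqrt(1630) + 323)^(1/3) + 3^(2/3)*(8*sqrt(1630) + 323)^(1/3))/24)*sin(3^(1/6)*c*(-(8*sqrt(1630) + 323)^(1/3) + 3^(2/3)/(8*sqrt(1630) + 323)^(1/3))/8) + C2*exp(c*(-6 + 3*3^(1/3)/(8*sqrt(1630) + 323)^(1/3) + 3^(2/3)*(8*sqrt(1630) + 323)^(1/3))/24)*cos(3^(1/6)*c*(-(8*sqrt(1630) + 323)^(1/3) + 3^(2/3)/(8*sqrt(1630) + 323)^(1/3))/8) + C3*exp(-c*(3*3^(1/3)/(8*sqrt(1630) + 323)^(1/3) + 3 + 3^(2/3)*(8*sqrt(1630) + 323)^(1/3))/12) + 3*c^2/2 - 183/160


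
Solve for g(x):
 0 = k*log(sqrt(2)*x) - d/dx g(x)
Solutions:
 g(x) = C1 + k*x*log(x) - k*x + k*x*log(2)/2


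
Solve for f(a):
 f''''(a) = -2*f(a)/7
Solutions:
 f(a) = (C1*sin(14^(3/4)*a/14) + C2*cos(14^(3/4)*a/14))*exp(-14^(3/4)*a/14) + (C3*sin(14^(3/4)*a/14) + C4*cos(14^(3/4)*a/14))*exp(14^(3/4)*a/14)


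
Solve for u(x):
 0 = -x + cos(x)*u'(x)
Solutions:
 u(x) = C1 + Integral(x/cos(x), x)


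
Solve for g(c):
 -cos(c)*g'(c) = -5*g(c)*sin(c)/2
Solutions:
 g(c) = C1/cos(c)^(5/2)


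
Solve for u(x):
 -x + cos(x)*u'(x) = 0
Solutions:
 u(x) = C1 + Integral(x/cos(x), x)


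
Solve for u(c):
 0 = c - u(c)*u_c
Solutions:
 u(c) = -sqrt(C1 + c^2)
 u(c) = sqrt(C1 + c^2)


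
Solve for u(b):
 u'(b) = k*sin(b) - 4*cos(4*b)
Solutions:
 u(b) = C1 - k*cos(b) - sin(4*b)


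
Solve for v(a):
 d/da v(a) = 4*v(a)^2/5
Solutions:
 v(a) = -5/(C1 + 4*a)


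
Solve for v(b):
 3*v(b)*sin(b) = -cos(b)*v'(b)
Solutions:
 v(b) = C1*cos(b)^3


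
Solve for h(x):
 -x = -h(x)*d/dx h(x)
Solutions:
 h(x) = -sqrt(C1 + x^2)
 h(x) = sqrt(C1 + x^2)


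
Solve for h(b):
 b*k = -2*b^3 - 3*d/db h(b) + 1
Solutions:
 h(b) = C1 - b^4/6 - b^2*k/6 + b/3


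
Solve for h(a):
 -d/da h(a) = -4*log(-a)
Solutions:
 h(a) = C1 + 4*a*log(-a) - 4*a


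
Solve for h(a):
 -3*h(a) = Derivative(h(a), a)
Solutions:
 h(a) = C1*exp(-3*a)


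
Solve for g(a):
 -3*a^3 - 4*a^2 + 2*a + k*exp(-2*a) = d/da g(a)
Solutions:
 g(a) = C1 - 3*a^4/4 - 4*a^3/3 + a^2 - k*exp(-2*a)/2


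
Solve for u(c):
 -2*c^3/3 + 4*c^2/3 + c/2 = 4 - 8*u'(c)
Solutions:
 u(c) = C1 + c^4/48 - c^3/18 - c^2/32 + c/2


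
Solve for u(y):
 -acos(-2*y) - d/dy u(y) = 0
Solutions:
 u(y) = C1 - y*acos(-2*y) - sqrt(1 - 4*y^2)/2


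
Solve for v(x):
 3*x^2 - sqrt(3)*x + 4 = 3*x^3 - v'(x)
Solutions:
 v(x) = C1 + 3*x^4/4 - x^3 + sqrt(3)*x^2/2 - 4*x


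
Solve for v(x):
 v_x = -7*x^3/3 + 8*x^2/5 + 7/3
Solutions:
 v(x) = C1 - 7*x^4/12 + 8*x^3/15 + 7*x/3


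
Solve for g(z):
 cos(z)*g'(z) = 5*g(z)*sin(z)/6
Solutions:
 g(z) = C1/cos(z)^(5/6)


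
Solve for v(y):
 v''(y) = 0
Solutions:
 v(y) = C1 + C2*y


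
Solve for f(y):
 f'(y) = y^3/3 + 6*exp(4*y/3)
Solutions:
 f(y) = C1 + y^4/12 + 9*exp(4*y/3)/2


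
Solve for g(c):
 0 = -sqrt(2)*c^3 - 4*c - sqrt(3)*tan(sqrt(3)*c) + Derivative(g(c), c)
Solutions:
 g(c) = C1 + sqrt(2)*c^4/4 + 2*c^2 - log(cos(sqrt(3)*c))


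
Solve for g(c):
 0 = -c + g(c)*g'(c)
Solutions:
 g(c) = -sqrt(C1 + c^2)
 g(c) = sqrt(C1 + c^2)


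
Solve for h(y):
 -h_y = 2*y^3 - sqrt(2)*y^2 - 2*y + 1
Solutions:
 h(y) = C1 - y^4/2 + sqrt(2)*y^3/3 + y^2 - y


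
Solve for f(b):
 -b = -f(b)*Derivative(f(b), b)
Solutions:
 f(b) = -sqrt(C1 + b^2)
 f(b) = sqrt(C1 + b^2)


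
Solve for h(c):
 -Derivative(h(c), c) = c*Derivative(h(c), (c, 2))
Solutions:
 h(c) = C1 + C2*log(c)


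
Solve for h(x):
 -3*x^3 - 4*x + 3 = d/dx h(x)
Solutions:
 h(x) = C1 - 3*x^4/4 - 2*x^2 + 3*x


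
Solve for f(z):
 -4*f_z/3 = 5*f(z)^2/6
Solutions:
 f(z) = 8/(C1 + 5*z)


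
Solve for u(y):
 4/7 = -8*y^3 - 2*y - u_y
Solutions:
 u(y) = C1 - 2*y^4 - y^2 - 4*y/7


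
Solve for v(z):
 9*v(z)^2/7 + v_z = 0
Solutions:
 v(z) = 7/(C1 + 9*z)


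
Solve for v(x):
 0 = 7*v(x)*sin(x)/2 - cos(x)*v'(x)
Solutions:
 v(x) = C1/cos(x)^(7/2)


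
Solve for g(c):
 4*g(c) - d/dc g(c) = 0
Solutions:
 g(c) = C1*exp(4*c)


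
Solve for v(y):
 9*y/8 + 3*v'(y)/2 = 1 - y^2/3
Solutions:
 v(y) = C1 - 2*y^3/27 - 3*y^2/8 + 2*y/3


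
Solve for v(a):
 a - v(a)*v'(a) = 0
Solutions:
 v(a) = -sqrt(C1 + a^2)
 v(a) = sqrt(C1 + a^2)


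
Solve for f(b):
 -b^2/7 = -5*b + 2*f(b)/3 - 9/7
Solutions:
 f(b) = -3*b^2/14 + 15*b/2 + 27/14


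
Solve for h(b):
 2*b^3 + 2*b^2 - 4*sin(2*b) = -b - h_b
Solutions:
 h(b) = C1 - b^4/2 - 2*b^3/3 - b^2/2 - 2*cos(2*b)


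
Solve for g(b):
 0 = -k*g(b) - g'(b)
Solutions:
 g(b) = C1*exp(-b*k)


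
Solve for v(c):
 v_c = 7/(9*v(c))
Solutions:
 v(c) = -sqrt(C1 + 14*c)/3
 v(c) = sqrt(C1 + 14*c)/3


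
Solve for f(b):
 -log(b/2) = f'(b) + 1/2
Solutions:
 f(b) = C1 - b*log(b) + b/2 + b*log(2)


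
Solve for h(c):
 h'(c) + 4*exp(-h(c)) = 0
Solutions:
 h(c) = log(C1 - 4*c)


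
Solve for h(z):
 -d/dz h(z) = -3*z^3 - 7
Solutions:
 h(z) = C1 + 3*z^4/4 + 7*z


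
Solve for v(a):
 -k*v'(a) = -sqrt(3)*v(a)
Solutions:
 v(a) = C1*exp(sqrt(3)*a/k)


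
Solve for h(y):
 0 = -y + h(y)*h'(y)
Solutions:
 h(y) = -sqrt(C1 + y^2)
 h(y) = sqrt(C1 + y^2)


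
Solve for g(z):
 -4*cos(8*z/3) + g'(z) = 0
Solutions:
 g(z) = C1 + 3*sin(8*z/3)/2


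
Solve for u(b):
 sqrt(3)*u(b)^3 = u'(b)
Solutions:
 u(b) = -sqrt(2)*sqrt(-1/(C1 + sqrt(3)*b))/2
 u(b) = sqrt(2)*sqrt(-1/(C1 + sqrt(3)*b))/2


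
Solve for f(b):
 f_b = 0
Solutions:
 f(b) = C1


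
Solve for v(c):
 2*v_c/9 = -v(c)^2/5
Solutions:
 v(c) = 10/(C1 + 9*c)


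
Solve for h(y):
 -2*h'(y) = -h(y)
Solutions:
 h(y) = C1*exp(y/2)


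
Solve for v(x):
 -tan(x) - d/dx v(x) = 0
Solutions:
 v(x) = C1 + log(cos(x))


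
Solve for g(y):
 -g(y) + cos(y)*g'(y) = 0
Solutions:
 g(y) = C1*sqrt(sin(y) + 1)/sqrt(sin(y) - 1)


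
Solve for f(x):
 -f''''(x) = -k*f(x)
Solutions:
 f(x) = C1*exp(-k^(1/4)*x) + C2*exp(k^(1/4)*x) + C3*exp(-I*k^(1/4)*x) + C4*exp(I*k^(1/4)*x)


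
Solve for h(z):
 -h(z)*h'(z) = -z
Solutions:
 h(z) = -sqrt(C1 + z^2)
 h(z) = sqrt(C1 + z^2)


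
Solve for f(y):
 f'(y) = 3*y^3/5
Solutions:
 f(y) = C1 + 3*y^4/20


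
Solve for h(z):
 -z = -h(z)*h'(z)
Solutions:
 h(z) = -sqrt(C1 + z^2)
 h(z) = sqrt(C1 + z^2)


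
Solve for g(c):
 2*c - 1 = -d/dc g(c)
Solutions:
 g(c) = C1 - c^2 + c


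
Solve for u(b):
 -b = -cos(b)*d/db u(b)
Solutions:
 u(b) = C1 + Integral(b/cos(b), b)


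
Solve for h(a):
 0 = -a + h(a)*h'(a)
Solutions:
 h(a) = -sqrt(C1 + a^2)
 h(a) = sqrt(C1 + a^2)


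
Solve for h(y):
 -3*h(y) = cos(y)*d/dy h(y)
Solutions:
 h(y) = C1*(sin(y) - 1)^(3/2)/(sin(y) + 1)^(3/2)


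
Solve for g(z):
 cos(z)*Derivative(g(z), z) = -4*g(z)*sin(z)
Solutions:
 g(z) = C1*cos(z)^4


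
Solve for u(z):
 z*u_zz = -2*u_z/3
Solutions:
 u(z) = C1 + C2*z^(1/3)


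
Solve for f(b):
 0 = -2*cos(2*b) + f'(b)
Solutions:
 f(b) = C1 + sin(2*b)


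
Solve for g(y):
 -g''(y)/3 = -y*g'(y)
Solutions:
 g(y) = C1 + C2*erfi(sqrt(6)*y/2)


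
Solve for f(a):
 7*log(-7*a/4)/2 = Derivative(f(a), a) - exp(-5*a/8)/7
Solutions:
 f(a) = C1 + 7*a*log(-a)/2 + a*(-7*log(2) - 7/2 + 7*log(7)/2) - 8*exp(-5*a/8)/35


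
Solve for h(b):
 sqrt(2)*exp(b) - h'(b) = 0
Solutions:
 h(b) = C1 + sqrt(2)*exp(b)


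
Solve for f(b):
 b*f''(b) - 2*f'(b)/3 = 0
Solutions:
 f(b) = C1 + C2*b^(5/3)


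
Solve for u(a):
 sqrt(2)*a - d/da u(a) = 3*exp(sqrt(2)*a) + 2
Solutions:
 u(a) = C1 + sqrt(2)*a^2/2 - 2*a - 3*sqrt(2)*exp(sqrt(2)*a)/2


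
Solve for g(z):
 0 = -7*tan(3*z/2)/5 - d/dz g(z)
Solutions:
 g(z) = C1 + 14*log(cos(3*z/2))/15


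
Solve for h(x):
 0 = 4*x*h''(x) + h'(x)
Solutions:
 h(x) = C1 + C2*x^(3/4)


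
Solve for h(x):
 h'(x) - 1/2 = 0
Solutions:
 h(x) = C1 + x/2


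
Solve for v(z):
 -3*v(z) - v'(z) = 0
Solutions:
 v(z) = C1*exp(-3*z)


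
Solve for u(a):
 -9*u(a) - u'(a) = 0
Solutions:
 u(a) = C1*exp(-9*a)


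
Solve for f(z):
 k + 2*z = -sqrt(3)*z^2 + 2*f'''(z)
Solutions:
 f(z) = C1 + C2*z + C3*z^2 + k*z^3/12 + sqrt(3)*z^5/120 + z^4/24


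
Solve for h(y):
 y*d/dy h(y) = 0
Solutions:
 h(y) = C1


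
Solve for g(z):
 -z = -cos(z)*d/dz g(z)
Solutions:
 g(z) = C1 + Integral(z/cos(z), z)


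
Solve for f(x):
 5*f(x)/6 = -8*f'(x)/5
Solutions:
 f(x) = C1*exp(-25*x/48)


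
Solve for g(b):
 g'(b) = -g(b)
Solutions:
 g(b) = C1*exp(-b)


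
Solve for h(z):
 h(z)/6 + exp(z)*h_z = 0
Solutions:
 h(z) = C1*exp(exp(-z)/6)


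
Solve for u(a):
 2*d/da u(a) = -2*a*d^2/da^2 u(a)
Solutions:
 u(a) = C1 + C2*log(a)


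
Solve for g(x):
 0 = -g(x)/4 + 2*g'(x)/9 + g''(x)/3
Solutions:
 g(x) = C1*exp(x*(-2 + sqrt(31))/6) + C2*exp(-x*(2 + sqrt(31))/6)


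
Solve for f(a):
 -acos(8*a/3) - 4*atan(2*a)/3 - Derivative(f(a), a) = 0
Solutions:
 f(a) = C1 - a*acos(8*a/3) - 4*a*atan(2*a)/3 + sqrt(9 - 64*a^2)/8 + log(4*a^2 + 1)/3


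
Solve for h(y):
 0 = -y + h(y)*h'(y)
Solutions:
 h(y) = -sqrt(C1 + y^2)
 h(y) = sqrt(C1 + y^2)


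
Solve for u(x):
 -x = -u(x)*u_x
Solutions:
 u(x) = -sqrt(C1 + x^2)
 u(x) = sqrt(C1 + x^2)


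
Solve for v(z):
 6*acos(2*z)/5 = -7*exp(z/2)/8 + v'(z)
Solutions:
 v(z) = C1 + 6*z*acos(2*z)/5 - 3*sqrt(1 - 4*z^2)/5 + 7*exp(z/2)/4


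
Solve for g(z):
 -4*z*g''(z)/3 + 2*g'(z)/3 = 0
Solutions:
 g(z) = C1 + C2*z^(3/2)


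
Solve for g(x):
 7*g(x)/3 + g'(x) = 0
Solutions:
 g(x) = C1*exp(-7*x/3)


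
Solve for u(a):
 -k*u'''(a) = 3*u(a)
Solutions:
 u(a) = C1*exp(3^(1/3)*a*(-1/k)^(1/3)) + C2*exp(a*(-1/k)^(1/3)*(-3^(1/3) + 3^(5/6)*I)/2) + C3*exp(-a*(-1/k)^(1/3)*(3^(1/3) + 3^(5/6)*I)/2)


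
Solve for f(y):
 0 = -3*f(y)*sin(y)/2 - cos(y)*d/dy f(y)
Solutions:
 f(y) = C1*cos(y)^(3/2)


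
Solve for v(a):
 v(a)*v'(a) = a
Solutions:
 v(a) = -sqrt(C1 + a^2)
 v(a) = sqrt(C1 + a^2)


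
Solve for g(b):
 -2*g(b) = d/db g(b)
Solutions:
 g(b) = C1*exp(-2*b)


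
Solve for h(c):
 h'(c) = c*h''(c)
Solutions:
 h(c) = C1 + C2*c^2


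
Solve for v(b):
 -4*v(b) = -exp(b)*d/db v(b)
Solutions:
 v(b) = C1*exp(-4*exp(-b))


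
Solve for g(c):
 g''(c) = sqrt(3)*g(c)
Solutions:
 g(c) = C1*exp(-3^(1/4)*c) + C2*exp(3^(1/4)*c)


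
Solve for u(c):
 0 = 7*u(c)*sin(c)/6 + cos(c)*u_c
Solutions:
 u(c) = C1*cos(c)^(7/6)


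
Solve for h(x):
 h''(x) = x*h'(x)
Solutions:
 h(x) = C1 + C2*erfi(sqrt(2)*x/2)


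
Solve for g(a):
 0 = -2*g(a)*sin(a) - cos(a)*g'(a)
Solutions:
 g(a) = C1*cos(a)^2


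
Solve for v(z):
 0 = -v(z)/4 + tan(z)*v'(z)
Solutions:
 v(z) = C1*sin(z)^(1/4)


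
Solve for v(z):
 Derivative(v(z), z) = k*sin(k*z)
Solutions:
 v(z) = C1 - cos(k*z)


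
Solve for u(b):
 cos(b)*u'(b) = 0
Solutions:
 u(b) = C1


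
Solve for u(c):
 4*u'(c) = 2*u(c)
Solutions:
 u(c) = C1*exp(c/2)


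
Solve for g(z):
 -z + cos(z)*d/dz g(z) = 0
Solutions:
 g(z) = C1 + Integral(z/cos(z), z)


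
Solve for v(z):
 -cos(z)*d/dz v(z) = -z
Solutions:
 v(z) = C1 + Integral(z/cos(z), z)


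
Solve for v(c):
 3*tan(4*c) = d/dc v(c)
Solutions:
 v(c) = C1 - 3*log(cos(4*c))/4


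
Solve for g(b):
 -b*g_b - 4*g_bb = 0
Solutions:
 g(b) = C1 + C2*erf(sqrt(2)*b/4)


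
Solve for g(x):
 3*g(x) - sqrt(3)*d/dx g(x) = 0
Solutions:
 g(x) = C1*exp(sqrt(3)*x)


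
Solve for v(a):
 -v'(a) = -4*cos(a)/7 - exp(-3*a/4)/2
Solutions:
 v(a) = C1 + 4*sin(a)/7 - 2*exp(-3*a/4)/3


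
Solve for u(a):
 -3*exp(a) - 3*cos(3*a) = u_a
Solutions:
 u(a) = C1 - 3*exp(a) - sin(3*a)


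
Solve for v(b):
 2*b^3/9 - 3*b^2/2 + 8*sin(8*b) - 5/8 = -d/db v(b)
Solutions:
 v(b) = C1 - b^4/18 + b^3/2 + 5*b/8 + cos(8*b)


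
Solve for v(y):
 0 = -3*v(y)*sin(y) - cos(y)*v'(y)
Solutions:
 v(y) = C1*cos(y)^3


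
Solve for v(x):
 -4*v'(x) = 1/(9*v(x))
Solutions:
 v(x) = -sqrt(C1 - 2*x)/6
 v(x) = sqrt(C1 - 2*x)/6


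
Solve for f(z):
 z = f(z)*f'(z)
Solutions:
 f(z) = -sqrt(C1 + z^2)
 f(z) = sqrt(C1 + z^2)


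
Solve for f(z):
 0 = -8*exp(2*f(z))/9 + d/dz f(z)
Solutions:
 f(z) = log(-sqrt(-1/(C1 + 8*z))) - log(2)/2 + log(3)
 f(z) = log(-1/(C1 + 8*z))/2 - log(2)/2 + log(3)


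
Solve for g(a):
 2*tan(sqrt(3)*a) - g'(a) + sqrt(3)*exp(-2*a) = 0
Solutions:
 g(a) = C1 + sqrt(3)*log(tan(sqrt(3)*a)^2 + 1)/3 - sqrt(3)*exp(-2*a)/2


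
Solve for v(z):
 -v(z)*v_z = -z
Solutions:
 v(z) = -sqrt(C1 + z^2)
 v(z) = sqrt(C1 + z^2)


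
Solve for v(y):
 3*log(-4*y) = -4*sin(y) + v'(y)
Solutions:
 v(y) = C1 + 3*y*log(-y) - 3*y + 6*y*log(2) - 4*cos(y)


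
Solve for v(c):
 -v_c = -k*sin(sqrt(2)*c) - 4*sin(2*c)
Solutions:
 v(c) = C1 - sqrt(2)*k*cos(sqrt(2)*c)/2 - 2*cos(2*c)


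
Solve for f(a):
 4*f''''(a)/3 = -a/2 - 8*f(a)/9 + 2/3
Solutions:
 f(a) = -9*a/16 + (C1*sin(6^(3/4)*a/6) + C2*cos(6^(3/4)*a/6))*exp(-6^(3/4)*a/6) + (C3*sin(6^(3/4)*a/6) + C4*cos(6^(3/4)*a/6))*exp(6^(3/4)*a/6) + 3/4


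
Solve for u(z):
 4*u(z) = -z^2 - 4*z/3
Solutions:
 u(z) = z*(-3*z - 4)/12


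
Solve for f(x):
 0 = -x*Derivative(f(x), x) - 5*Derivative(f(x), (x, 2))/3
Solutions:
 f(x) = C1 + C2*erf(sqrt(30)*x/10)


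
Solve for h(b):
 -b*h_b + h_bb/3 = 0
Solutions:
 h(b) = C1 + C2*erfi(sqrt(6)*b/2)


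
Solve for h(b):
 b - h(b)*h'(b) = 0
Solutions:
 h(b) = -sqrt(C1 + b^2)
 h(b) = sqrt(C1 + b^2)


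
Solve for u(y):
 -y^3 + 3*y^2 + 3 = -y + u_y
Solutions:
 u(y) = C1 - y^4/4 + y^3 + y^2/2 + 3*y


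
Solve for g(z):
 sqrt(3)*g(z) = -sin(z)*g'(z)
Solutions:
 g(z) = C1*(cos(z) + 1)^(sqrt(3)/2)/(cos(z) - 1)^(sqrt(3)/2)


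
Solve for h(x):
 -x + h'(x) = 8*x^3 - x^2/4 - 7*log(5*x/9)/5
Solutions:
 h(x) = C1 + 2*x^4 - x^3/12 + x^2/2 - 7*x*log(x)/5 - 7*x*log(5)/5 + 7*x/5 + 14*x*log(3)/5


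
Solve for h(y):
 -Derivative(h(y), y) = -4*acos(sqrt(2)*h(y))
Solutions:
 Integral(1/acos(sqrt(2)*_y), (_y, h(y))) = C1 + 4*y


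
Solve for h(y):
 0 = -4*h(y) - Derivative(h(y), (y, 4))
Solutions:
 h(y) = (C1*sin(y) + C2*cos(y))*exp(-y) + (C3*sin(y) + C4*cos(y))*exp(y)


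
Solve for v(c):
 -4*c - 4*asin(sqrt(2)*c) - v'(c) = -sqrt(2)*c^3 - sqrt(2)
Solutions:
 v(c) = C1 + sqrt(2)*c^4/4 - 2*c^2 - 4*c*asin(sqrt(2)*c) + sqrt(2)*c - 2*sqrt(2)*sqrt(1 - 2*c^2)


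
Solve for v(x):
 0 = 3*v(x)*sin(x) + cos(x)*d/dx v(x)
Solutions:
 v(x) = C1*cos(x)^3


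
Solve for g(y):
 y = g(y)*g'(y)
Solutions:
 g(y) = -sqrt(C1 + y^2)
 g(y) = sqrt(C1 + y^2)


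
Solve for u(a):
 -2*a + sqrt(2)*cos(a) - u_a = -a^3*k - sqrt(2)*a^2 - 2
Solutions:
 u(a) = C1 + a^4*k/4 + sqrt(2)*a^3/3 - a^2 + 2*a + sqrt(2)*sin(a)


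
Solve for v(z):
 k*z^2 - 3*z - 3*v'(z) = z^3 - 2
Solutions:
 v(z) = C1 + k*z^3/9 - z^4/12 - z^2/2 + 2*z/3


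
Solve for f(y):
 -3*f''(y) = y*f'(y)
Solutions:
 f(y) = C1 + C2*erf(sqrt(6)*y/6)


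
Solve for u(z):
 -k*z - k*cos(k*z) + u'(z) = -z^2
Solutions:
 u(z) = C1 + k*z^2/2 - z^3/3 + sin(k*z)


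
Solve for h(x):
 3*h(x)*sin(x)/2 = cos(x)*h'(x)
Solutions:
 h(x) = C1/cos(x)^(3/2)


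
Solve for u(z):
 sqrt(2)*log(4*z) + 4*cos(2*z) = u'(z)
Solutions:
 u(z) = C1 + sqrt(2)*z*(log(z) - 1) + 2*sqrt(2)*z*log(2) + 2*sin(2*z)


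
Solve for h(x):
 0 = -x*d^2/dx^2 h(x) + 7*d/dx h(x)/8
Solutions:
 h(x) = C1 + C2*x^(15/8)


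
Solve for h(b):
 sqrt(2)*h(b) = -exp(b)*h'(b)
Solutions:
 h(b) = C1*exp(sqrt(2)*exp(-b))


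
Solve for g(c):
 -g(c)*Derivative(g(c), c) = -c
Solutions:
 g(c) = -sqrt(C1 + c^2)
 g(c) = sqrt(C1 + c^2)


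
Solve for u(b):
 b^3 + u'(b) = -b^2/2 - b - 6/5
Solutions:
 u(b) = C1 - b^4/4 - b^3/6 - b^2/2 - 6*b/5


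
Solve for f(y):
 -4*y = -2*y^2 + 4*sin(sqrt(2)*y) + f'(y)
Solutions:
 f(y) = C1 + 2*y^3/3 - 2*y^2 + 2*sqrt(2)*cos(sqrt(2)*y)


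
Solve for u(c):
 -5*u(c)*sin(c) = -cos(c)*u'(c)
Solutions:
 u(c) = C1/cos(c)^5


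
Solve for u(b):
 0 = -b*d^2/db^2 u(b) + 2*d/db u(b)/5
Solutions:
 u(b) = C1 + C2*b^(7/5)


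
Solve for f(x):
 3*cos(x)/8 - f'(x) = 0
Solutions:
 f(x) = C1 + 3*sin(x)/8


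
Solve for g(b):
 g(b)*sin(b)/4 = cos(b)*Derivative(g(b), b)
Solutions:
 g(b) = C1/cos(b)^(1/4)


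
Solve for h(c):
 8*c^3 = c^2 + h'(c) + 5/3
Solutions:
 h(c) = C1 + 2*c^4 - c^3/3 - 5*c/3


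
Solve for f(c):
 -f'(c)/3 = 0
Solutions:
 f(c) = C1


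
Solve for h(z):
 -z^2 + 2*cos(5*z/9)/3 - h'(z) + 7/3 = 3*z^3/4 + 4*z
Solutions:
 h(z) = C1 - 3*z^4/16 - z^3/3 - 2*z^2 + 7*z/3 + 6*sin(5*z/9)/5


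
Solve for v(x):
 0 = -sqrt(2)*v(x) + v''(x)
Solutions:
 v(x) = C1*exp(-2^(1/4)*x) + C2*exp(2^(1/4)*x)


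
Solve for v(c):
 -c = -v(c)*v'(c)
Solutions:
 v(c) = -sqrt(C1 + c^2)
 v(c) = sqrt(C1 + c^2)


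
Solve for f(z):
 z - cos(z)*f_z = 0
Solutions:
 f(z) = C1 + Integral(z/cos(z), z)


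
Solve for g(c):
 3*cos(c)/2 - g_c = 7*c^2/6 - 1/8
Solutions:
 g(c) = C1 - 7*c^3/18 + c/8 + 3*sin(c)/2


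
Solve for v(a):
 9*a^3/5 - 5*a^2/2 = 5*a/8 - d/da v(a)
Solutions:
 v(a) = C1 - 9*a^4/20 + 5*a^3/6 + 5*a^2/16


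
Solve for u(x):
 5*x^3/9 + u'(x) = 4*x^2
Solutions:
 u(x) = C1 - 5*x^4/36 + 4*x^3/3


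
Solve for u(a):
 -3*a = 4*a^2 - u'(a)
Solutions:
 u(a) = C1 + 4*a^3/3 + 3*a^2/2


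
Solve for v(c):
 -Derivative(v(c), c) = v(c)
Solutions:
 v(c) = C1*exp(-c)


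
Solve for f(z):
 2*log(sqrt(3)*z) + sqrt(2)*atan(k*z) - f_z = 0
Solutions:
 f(z) = C1 + 2*z*log(z) - 2*z + z*log(3) + sqrt(2)*Piecewise((z*atan(k*z) - log(k^2*z^2 + 1)/(2*k), Ne(k, 0)), (0, True))


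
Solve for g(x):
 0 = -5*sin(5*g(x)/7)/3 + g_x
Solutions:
 -5*x/3 + 7*log(cos(5*g(x)/7) - 1)/10 - 7*log(cos(5*g(x)/7) + 1)/10 = C1


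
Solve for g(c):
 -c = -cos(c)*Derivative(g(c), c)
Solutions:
 g(c) = C1 + Integral(c/cos(c), c)


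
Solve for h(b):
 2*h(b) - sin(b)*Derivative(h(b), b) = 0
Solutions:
 h(b) = C1*(cos(b) - 1)/(cos(b) + 1)


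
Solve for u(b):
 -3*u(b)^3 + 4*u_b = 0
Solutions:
 u(b) = -sqrt(2)*sqrt(-1/(C1 + 3*b))
 u(b) = sqrt(2)*sqrt(-1/(C1 + 3*b))


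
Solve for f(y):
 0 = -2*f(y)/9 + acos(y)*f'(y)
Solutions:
 f(y) = C1*exp(2*Integral(1/acos(y), y)/9)


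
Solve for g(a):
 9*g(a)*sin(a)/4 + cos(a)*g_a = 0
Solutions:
 g(a) = C1*cos(a)^(9/4)


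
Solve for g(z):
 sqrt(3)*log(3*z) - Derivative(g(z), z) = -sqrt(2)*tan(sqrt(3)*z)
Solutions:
 g(z) = C1 + sqrt(3)*z*(log(z) - 1) + sqrt(3)*z*log(3) - sqrt(6)*log(cos(sqrt(3)*z))/3


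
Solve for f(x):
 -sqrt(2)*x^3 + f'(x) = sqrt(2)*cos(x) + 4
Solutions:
 f(x) = C1 + sqrt(2)*x^4/4 + 4*x + sqrt(2)*sin(x)


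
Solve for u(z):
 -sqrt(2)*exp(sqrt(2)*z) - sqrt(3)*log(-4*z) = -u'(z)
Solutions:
 u(z) = C1 + sqrt(3)*z*log(-z) + sqrt(3)*z*(-1 + 2*log(2)) + exp(sqrt(2)*z)


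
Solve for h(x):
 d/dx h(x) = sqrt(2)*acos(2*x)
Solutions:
 h(x) = C1 + sqrt(2)*(x*acos(2*x) - sqrt(1 - 4*x^2)/2)


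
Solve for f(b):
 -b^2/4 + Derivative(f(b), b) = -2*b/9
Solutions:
 f(b) = C1 + b^3/12 - b^2/9


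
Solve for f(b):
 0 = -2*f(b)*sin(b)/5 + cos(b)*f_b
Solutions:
 f(b) = C1/cos(b)^(2/5)


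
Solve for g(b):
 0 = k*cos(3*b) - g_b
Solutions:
 g(b) = C1 + k*sin(3*b)/3


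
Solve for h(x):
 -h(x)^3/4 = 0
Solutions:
 h(x) = 0


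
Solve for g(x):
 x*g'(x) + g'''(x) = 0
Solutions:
 g(x) = C1 + Integral(C2*airyai(-x) + C3*airybi(-x), x)


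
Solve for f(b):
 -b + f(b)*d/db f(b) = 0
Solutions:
 f(b) = -sqrt(C1 + b^2)
 f(b) = sqrt(C1 + b^2)


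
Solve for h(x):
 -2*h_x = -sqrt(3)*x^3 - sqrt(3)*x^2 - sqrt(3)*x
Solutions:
 h(x) = C1 + sqrt(3)*x^4/8 + sqrt(3)*x^3/6 + sqrt(3)*x^2/4


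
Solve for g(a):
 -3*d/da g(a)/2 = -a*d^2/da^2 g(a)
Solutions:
 g(a) = C1 + C2*a^(5/2)


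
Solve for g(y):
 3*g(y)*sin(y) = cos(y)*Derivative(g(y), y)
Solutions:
 g(y) = C1/cos(y)^3


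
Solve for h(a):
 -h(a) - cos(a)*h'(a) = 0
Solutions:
 h(a) = C1*sqrt(sin(a) - 1)/sqrt(sin(a) + 1)


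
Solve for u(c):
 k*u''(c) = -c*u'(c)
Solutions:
 u(c) = C1 + C2*sqrt(k)*erf(sqrt(2)*c*sqrt(1/k)/2)


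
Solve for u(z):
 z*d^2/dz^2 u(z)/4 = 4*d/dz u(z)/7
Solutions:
 u(z) = C1 + C2*z^(23/7)


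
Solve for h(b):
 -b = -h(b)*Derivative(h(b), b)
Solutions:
 h(b) = -sqrt(C1 + b^2)
 h(b) = sqrt(C1 + b^2)


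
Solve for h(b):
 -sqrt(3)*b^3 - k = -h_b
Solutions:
 h(b) = C1 + sqrt(3)*b^4/4 + b*k


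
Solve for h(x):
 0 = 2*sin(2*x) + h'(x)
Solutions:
 h(x) = C1 + cos(2*x)


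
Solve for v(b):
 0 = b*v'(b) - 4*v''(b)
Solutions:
 v(b) = C1 + C2*erfi(sqrt(2)*b/4)


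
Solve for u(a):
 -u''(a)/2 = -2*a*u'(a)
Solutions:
 u(a) = C1 + C2*erfi(sqrt(2)*a)


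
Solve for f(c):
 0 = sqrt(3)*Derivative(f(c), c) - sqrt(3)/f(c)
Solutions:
 f(c) = -sqrt(C1 + 2*c)
 f(c) = sqrt(C1 + 2*c)


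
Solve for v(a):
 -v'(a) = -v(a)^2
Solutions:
 v(a) = -1/(C1 + a)


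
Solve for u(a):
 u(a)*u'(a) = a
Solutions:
 u(a) = -sqrt(C1 + a^2)
 u(a) = sqrt(C1 + a^2)


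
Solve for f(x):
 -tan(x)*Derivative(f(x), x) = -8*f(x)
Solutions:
 f(x) = C1*sin(x)^8


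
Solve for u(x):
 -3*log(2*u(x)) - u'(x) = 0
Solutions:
 Integral(1/(log(_y) + log(2)), (_y, u(x)))/3 = C1 - x


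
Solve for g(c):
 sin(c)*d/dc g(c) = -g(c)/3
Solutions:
 g(c) = C1*(cos(c) + 1)^(1/6)/(cos(c) - 1)^(1/6)


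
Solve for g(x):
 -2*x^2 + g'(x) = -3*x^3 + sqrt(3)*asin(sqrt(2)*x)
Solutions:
 g(x) = C1 - 3*x^4/4 + 2*x^3/3 + sqrt(3)*(x*asin(sqrt(2)*x) + sqrt(2)*sqrt(1 - 2*x^2)/2)


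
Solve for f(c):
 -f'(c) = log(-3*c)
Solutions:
 f(c) = C1 - c*log(-c) + c*(1 - log(3))


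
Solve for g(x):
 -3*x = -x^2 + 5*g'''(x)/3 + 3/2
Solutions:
 g(x) = C1 + C2*x + C3*x^2 + x^5/100 - 3*x^4/40 - 3*x^3/20


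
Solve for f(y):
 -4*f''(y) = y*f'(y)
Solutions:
 f(y) = C1 + C2*erf(sqrt(2)*y/4)


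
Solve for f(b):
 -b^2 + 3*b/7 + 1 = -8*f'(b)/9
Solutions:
 f(b) = C1 + 3*b^3/8 - 27*b^2/112 - 9*b/8


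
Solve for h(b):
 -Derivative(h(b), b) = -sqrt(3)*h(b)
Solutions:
 h(b) = C1*exp(sqrt(3)*b)


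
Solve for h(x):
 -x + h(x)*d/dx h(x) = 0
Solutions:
 h(x) = -sqrt(C1 + x^2)
 h(x) = sqrt(C1 + x^2)


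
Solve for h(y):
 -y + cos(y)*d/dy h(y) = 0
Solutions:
 h(y) = C1 + Integral(y/cos(y), y)


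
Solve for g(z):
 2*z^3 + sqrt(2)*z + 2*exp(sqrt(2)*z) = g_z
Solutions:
 g(z) = C1 + z^4/2 + sqrt(2)*z^2/2 + sqrt(2)*exp(sqrt(2)*z)


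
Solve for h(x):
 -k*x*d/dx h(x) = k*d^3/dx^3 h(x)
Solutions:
 h(x) = C1 + Integral(C2*airyai(-x) + C3*airybi(-x), x)


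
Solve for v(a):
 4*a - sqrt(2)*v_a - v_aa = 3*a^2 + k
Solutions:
 v(a) = C1 + C2*exp(-sqrt(2)*a) - sqrt(2)*a^3/2 + sqrt(2)*a^2 + 3*a^2/2 - sqrt(2)*a*k/2 - 3*sqrt(2)*a/2 - 2*a


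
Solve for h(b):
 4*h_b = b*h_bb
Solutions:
 h(b) = C1 + C2*b^5


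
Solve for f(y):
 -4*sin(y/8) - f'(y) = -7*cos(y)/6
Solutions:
 f(y) = C1 + 7*sin(y)/6 + 32*cos(y/8)


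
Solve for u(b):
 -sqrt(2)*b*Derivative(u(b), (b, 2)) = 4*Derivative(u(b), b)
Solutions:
 u(b) = C1 + C2*b^(1 - 2*sqrt(2))


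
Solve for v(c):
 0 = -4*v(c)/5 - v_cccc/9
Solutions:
 v(c) = (C1*sin(sqrt(3)*5^(3/4)*c/5) + C2*cos(sqrt(3)*5^(3/4)*c/5))*exp(-sqrt(3)*5^(3/4)*c/5) + (C3*sin(sqrt(3)*5^(3/4)*c/5) + C4*cos(sqrt(3)*5^(3/4)*c/5))*exp(sqrt(3)*5^(3/4)*c/5)


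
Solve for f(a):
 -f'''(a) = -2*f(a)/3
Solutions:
 f(a) = C3*exp(2^(1/3)*3^(2/3)*a/3) + (C1*sin(2^(1/3)*3^(1/6)*a/2) + C2*cos(2^(1/3)*3^(1/6)*a/2))*exp(-2^(1/3)*3^(2/3)*a/6)


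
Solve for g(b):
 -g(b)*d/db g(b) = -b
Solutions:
 g(b) = -sqrt(C1 + b^2)
 g(b) = sqrt(C1 + b^2)


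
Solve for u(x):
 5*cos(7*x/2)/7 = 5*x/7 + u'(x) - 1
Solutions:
 u(x) = C1 - 5*x^2/14 + x + 10*sin(7*x/2)/49


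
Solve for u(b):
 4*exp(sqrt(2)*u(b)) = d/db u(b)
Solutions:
 u(b) = sqrt(2)*(2*log(-1/(C1 + 4*b)) - log(2))/4
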